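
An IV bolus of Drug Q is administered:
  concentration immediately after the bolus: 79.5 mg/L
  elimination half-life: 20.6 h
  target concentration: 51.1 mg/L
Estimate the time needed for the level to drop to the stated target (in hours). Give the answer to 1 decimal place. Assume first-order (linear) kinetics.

13.1 h

k = ln2 / t½ = 0.693147 / 20.6 = 0.03365 h⁻¹
t = ln(C₀ / C) / k = ln(79.50 / 51.1) / 0.03365
  = ln(1.556) / 0.03365 = 0.4421 / 0.03365 = 13.14 h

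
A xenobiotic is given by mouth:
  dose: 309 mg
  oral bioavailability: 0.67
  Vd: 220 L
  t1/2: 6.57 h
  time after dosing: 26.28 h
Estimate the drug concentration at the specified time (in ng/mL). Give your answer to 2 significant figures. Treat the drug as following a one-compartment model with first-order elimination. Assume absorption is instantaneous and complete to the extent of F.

Amount reaching circulation = F × Dose = 0.67 × 309.0 = 207.0 mg
C₀ = F·Dose / Vd = 207.0 / 220 = 0.9409 mg/L
k = ln2 / t½ = 0.693147 / 6.57 = 0.1055 h⁻¹
t / t½ = 26.28 / 6.57 = 4 half-lives
C = C₀ × (1/2)^4 = 0.9409 × 0.06250 = 0.05881 mg/L
Convert: 0.05881 mg/L × 1000 = 58.81 ng/mL

59 ng/mL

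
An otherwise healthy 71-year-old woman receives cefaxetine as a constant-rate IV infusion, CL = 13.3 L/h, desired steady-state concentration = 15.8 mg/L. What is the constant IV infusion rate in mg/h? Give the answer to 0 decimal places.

At steady state, infusion rate R₀ = Css × CL = 15.8 × 13.30 = 210.1 mg/h

210 mg/h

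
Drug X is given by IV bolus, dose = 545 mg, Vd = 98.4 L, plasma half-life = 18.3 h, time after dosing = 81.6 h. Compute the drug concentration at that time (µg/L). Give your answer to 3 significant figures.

252 µg/L

C₀ = Dose / Vd = 545.0 / 98.4 = 5.539 mg/L
k = ln2 / t½ = 0.693147 / 18.3 = 0.03788 h⁻¹
C = C₀ · e^(−k·t) = 5.539 × e^(−0.03788 × 81.6)
  = 5.539 × 0.04546 = 0.2518 mg/L
Convert: 0.2518 mg/L × 1000 = 251.8 µg/L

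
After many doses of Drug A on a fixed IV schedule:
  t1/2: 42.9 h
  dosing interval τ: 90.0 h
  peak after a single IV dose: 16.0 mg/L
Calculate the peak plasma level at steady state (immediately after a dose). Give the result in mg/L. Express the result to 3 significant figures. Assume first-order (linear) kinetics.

k = ln2 / t½ = 0.693147 / 42.9 = 0.01616 h⁻¹
e^(−kτ) = e^(−0.01616 × 90.0) = 0.2335
Accumulation ratio R = 1 / (1 − e^(−kτ)) = 1 / (1 − 0.2335) = 1.305
Steady-state peak = C₀ × R = 16.0 × 1.305 = 20.88 mg/L

20.9 mg/L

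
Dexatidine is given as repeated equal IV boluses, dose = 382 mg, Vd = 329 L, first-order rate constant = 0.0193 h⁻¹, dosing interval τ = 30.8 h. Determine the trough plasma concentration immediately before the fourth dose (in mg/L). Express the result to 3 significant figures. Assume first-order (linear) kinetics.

1.19 mg/L

C₀ per dose = Dose / Vd = 382 / 329 = 1.161 mg/L
Fraction remaining after one interval: r = e^(−kτ) = e^(−0.01930 × 30.8) = 0.5519
Before dose 4, 3 doses have been given (aged 1τ, 2τ, 3τ).
C_trough = C₀ × (r + r² + … + r^3) = C₀ × r(1−r^3)/(1−r)
        = 1.161 × 0.5519 × (1 − 0.1681) / (1 − 0.5519) = 1.190 mg/L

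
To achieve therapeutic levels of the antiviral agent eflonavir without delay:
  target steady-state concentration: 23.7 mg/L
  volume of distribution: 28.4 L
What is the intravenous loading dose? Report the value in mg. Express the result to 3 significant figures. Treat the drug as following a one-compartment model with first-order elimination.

LD = Css × Vd = 23.7 × 28.4 = 673.1 mg

673 mg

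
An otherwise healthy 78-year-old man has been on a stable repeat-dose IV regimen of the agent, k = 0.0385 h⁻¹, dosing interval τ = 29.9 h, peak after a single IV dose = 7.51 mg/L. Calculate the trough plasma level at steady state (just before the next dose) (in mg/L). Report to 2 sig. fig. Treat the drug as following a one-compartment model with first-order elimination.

e^(−kτ) = e^(−0.03850 × 29.9) = 0.3163
Accumulation ratio R = 1 / (1 − e^(−kτ)) = 1 / (1 − 0.3163) = 1.463
Steady-state trough = C₀ × R × e^(−kτ) = 7.51 × 1.463 × 0.3163 = 3.475 mg/L

3.5 mg/L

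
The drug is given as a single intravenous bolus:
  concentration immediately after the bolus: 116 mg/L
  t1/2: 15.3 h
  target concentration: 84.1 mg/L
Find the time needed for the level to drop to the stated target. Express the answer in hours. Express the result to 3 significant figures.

7.10 h

k = ln2 / t½ = 0.693147 / 15.3 = 0.04530 h⁻¹
t = ln(C₀ / C) / k = ln(116.0 / 84.1) / 0.04530
  = ln(1.379) / 0.04530 = 0.3214 / 0.04530 = 7.095 h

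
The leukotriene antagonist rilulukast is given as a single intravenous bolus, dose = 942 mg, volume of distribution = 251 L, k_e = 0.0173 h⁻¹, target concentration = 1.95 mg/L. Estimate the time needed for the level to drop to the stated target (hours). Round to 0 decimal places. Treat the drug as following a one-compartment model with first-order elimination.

38 h

C₀ = Dose / Vd = 942.0 / 251 = 3.753 mg/L
t = ln(C₀ / C) / k = ln(3.753 / 1.95) / 0.01730
  = ln(1.925) / 0.01730 = 0.6549 / 0.01730 = 37.86 h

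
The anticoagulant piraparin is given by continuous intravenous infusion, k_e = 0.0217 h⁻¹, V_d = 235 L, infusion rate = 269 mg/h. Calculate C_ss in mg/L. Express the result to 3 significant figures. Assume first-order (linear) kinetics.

52.8 mg/L

CL = k × Vd = 0.02170 × 235 = 5.100 L/h
At steady state Css = R₀ / CL = 269 / 5.100 = 52.75 mg/L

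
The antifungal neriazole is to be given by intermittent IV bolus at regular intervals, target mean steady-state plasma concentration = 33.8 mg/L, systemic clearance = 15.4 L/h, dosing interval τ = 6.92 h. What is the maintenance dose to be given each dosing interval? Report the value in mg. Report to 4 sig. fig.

3602 mg

At steady state, Dose/τ = Css × CL.
Dose = Css × CL × τ = 33.8 × 15.40 × 6.92 = 3602 mg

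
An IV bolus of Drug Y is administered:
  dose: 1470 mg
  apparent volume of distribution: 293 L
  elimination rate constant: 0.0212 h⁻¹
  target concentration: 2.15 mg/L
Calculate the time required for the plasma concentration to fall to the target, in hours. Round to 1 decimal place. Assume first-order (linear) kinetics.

40.0 h

C₀ = Dose / Vd = 1470 / 293 = 5.017 mg/L
t = ln(C₀ / C) / k = ln(5.017 / 2.15) / 0.02120
  = ln(2.333) / 0.02120 = 0.8472 / 0.02120 = 39.96 h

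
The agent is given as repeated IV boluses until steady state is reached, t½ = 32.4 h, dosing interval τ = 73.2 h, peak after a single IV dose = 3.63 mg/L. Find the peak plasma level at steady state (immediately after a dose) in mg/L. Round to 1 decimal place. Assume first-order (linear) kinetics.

4.6 mg/L

k = ln2 / t½ = 0.693147 / 32.4 = 0.02139 h⁻¹
e^(−kτ) = e^(−0.02139 × 73.2) = 0.2089
Accumulation ratio R = 1 / (1 − e^(−kτ)) = 1 / (1 − 0.2089) = 1.264
Steady-state peak = C₀ × R = 3.63 × 1.264 = 4.588 mg/L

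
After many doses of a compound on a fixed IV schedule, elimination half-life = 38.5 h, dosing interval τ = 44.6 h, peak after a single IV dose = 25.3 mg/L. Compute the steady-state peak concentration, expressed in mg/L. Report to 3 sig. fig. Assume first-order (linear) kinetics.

45.8 mg/L

k = ln2 / t½ = 0.693147 / 38.5 = 0.01800 h⁻¹
e^(−kτ) = e^(−0.01800 × 44.6) = 0.4481
Accumulation ratio R = 1 / (1 − e^(−kτ)) = 1 / (1 − 0.4481) = 1.812
Steady-state peak = C₀ × R = 25.3 × 1.812 = 45.84 mg/L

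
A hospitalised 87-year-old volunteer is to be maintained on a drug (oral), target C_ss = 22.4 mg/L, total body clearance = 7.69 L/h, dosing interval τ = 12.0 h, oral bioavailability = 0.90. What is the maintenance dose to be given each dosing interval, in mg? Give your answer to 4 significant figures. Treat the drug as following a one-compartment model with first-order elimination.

At steady state, F × (Dose/τ) = Css × CL.
Dose = Css × CL × τ / F = 22.4 × 7.690 × 12.0 / 0.90 = 2297 mg

2297 mg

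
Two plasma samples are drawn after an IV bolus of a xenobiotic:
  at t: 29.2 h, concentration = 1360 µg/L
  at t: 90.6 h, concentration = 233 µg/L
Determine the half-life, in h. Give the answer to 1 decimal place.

24.1 h

k = ln(C₁/C₂) / (t₂ − t₁) = ln(1360/233) / (90.6 − 29.2)
  = 1.764 / 61.40 = 0.02873 h⁻¹
t½ = ln2 / k = 0.693147 / 0.02873 = 24.13 h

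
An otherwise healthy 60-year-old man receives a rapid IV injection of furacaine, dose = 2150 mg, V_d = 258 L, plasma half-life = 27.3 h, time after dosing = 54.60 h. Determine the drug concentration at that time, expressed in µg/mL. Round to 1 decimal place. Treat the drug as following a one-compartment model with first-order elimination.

C₀ = Dose / Vd = 2150 / 258 = 8.333 mg/L
k = ln2 / t½ = 0.693147 / 27.3 = 0.02539 h⁻¹
t / t½ = 54.60 / 27.3 = 2 half-lives
C = C₀ × (1/2)^2 = 8.333 × 0.2500 = 2.083 mg/L
(2.083 mg/L = 2.083 µg/mL)

2.1 µg/mL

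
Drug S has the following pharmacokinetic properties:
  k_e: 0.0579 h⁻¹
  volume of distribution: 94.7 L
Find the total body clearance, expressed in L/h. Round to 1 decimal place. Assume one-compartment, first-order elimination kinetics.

5.5 L/h

CL = k × Vd = 0.0579 × 94.7 = 5.483 L/h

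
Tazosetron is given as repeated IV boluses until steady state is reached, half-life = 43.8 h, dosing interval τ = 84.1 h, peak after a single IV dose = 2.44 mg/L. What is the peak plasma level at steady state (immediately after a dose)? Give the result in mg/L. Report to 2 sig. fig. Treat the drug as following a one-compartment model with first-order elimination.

3.3 mg/L

k = ln2 / t½ = 0.693147 / 43.8 = 0.01583 h⁻¹
e^(−kτ) = e^(−0.01583 × 84.1) = 0.2641
Accumulation ratio R = 1 / (1 − e^(−kτ)) = 1 / (1 − 0.2641) = 1.359
Steady-state peak = C₀ × R = 2.44 × 1.359 = 3.316 mg/L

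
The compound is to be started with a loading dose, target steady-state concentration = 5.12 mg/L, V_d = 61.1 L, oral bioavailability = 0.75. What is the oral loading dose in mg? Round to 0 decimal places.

417 mg

LD = Css × Vd / F = 5.12 × 61.1 / 0.75 = 417.1 mg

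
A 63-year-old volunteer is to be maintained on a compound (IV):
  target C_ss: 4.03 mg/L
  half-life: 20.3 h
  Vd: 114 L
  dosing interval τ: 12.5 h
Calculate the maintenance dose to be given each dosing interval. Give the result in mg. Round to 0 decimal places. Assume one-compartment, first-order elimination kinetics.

k = ln2 / t½ = 0.693147 / 20.3 = 0.03415 h⁻¹
CL = k × Vd = 0.03415 × 114 = 3.893 L/h
At steady state, Dose/τ = Css × CL.
Dose = Css × CL × τ = 4.03 × 3.893 × 12.5 = 196.1 mg

196 mg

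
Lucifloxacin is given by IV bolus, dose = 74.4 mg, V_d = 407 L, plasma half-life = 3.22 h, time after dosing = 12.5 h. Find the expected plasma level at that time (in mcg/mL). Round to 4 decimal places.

0.0124 mcg/mL

C₀ = Dose / Vd = 74.40 / 407 = 0.1828 mg/L
k = ln2 / t½ = 0.693147 / 3.22 = 0.2153 h⁻¹
C = C₀ · e^(−k·t) = 0.1828 × e^(−0.2153 × 12.5)
  = 0.1828 × 0.06780 = 0.01239 mg/L
(0.01239 mg/L = 0.01239 mcg/mL)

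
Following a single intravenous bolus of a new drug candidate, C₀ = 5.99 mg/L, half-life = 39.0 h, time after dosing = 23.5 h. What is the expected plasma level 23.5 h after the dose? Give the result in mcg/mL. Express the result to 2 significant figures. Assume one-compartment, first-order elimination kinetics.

k = ln2 / t½ = 0.693147 / 39.0 = 0.01777 h⁻¹
C = C₀ · e^(−k·t) = 5.990 × e^(−0.01777 × 23.5)
  = 5.990 × 0.6586 = 3.945 mg/L
(3.945 mg/L = 3.945 mcg/mL)

3.9 mcg/mL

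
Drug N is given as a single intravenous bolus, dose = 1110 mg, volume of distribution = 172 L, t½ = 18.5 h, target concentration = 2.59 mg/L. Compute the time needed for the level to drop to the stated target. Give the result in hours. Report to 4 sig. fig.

C₀ = Dose / Vd = 1110 / 172 = 6.453 mg/L
k = ln2 / t½ = 0.693147 / 18.5 = 0.03747 h⁻¹
t = ln(C₀ / C) / k = ln(6.453 / 2.59) / 0.03747
  = ln(2.492) / 0.03747 = 0.9131 / 0.03747 = 24.37 h

24.37 h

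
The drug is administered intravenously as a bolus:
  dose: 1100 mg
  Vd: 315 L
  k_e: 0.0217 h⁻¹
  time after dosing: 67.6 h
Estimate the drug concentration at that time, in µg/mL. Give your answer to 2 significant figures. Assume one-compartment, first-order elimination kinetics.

C₀ = Dose / Vd = 1100 / 315 = 3.492 mg/L
C = C₀ · e^(−k·t) = 3.492 × e^(−0.02170 × 67.6)
  = 3.492 × 0.2306 = 0.8053 mg/L
(0.8053 mg/L = 0.8053 µg/mL)

0.81 µg/mL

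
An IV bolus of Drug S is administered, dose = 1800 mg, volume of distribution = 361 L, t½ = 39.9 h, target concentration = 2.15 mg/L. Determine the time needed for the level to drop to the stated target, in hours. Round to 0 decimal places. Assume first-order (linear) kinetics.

C₀ = Dose / Vd = 1800 / 361 = 4.986 mg/L
k = ln2 / t½ = 0.693147 / 39.9 = 0.01737 h⁻¹
t = ln(C₀ / C) / k = ln(4.986 / 2.15) / 0.01737
  = ln(2.319) / 0.01737 = 0.8411 / 0.01737 = 48.42 h

48 h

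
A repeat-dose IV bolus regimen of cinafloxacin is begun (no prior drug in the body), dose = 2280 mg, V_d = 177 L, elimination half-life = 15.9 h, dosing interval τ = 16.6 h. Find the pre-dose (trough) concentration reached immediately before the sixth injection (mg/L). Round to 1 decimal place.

C₀ per dose = Dose / Vd = 2280 / 177 = 12.88 mg/L
k = ln2 / t½ = 0.693147 / 15.9 = 0.04359 h⁻¹
Fraction remaining after one interval: r = e^(−kτ) = e^(−0.04359 × 16.6) = 0.4850
Before dose 6, 5 doses have been given (aged 1τ, 2τ, 3τ, 4τ, 5τ).
C_trough = C₀ × (r + r² + … + r^5) = C₀ × r(1−r^5)/(1−r)
        = 12.88 × 0.4850 × (1 − 0.02684) / (1 − 0.4850) = 11.80 mg/L

11.8 mg/L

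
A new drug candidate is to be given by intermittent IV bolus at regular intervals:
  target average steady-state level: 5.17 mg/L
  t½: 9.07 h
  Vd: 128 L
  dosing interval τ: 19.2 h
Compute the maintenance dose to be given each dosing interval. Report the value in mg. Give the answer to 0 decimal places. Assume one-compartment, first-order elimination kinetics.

971 mg

k = ln2 / t½ = 0.693147 / 9.07 = 0.07642 h⁻¹
CL = k × Vd = 0.07642 × 128 = 9.782 L/h
At steady state, Dose/τ = Css × CL.
Dose = Css × CL × τ = 5.17 × 9.782 × 19.2 = 971.0 mg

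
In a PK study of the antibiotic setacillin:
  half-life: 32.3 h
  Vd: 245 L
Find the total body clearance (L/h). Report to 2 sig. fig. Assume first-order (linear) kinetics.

k = ln2 / t½ = 0.693147 / 32.3 = 0.02146 h⁻¹
CL = k × Vd = 0.02146 × 245 = 5.258 L/h

5.3 L/h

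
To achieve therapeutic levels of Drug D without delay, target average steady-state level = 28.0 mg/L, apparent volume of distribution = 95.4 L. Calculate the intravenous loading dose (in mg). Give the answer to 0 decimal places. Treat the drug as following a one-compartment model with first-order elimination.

2671 mg

LD = Css × Vd = 28.0 × 95.4 = 2671 mg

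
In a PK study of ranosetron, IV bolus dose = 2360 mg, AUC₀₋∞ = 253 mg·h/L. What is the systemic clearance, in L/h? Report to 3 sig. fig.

9.33 L/h

CL = Dose / AUC = 2360 / 253 = 9.328 L/h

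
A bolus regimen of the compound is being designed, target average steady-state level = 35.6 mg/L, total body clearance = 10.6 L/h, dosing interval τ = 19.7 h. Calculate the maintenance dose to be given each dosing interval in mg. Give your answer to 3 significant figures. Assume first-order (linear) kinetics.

7430 mg

At steady state, Dose/τ = Css × CL.
Dose = Css × CL × τ = 35.6 × 10.60 × 19.7 = 7434 mg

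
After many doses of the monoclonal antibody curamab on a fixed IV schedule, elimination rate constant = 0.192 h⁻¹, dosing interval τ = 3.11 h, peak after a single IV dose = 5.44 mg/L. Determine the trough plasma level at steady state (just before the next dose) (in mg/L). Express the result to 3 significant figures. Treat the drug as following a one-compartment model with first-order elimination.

6.66 mg/L

e^(−kτ) = e^(−0.1920 × 3.11) = 0.5504
Accumulation ratio R = 1 / (1 − e^(−kτ)) = 1 / (1 − 0.5504) = 2.224
Steady-state trough = C₀ × R × e^(−kτ) = 5.44 × 2.224 × 0.5504 = 6.659 mg/L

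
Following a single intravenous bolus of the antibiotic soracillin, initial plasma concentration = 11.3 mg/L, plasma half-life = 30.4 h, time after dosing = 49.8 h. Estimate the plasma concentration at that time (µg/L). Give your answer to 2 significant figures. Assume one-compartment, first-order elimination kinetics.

k = ln2 / t½ = 0.693147 / 30.4 = 0.02280 h⁻¹
C = C₀ · e^(−k·t) = 11.30 × e^(−0.02280 × 49.8)
  = 11.30 × 0.3213 = 3.631 mg/L
Convert: 3.631 mg/L × 1000 = 3631 µg/L

3600 µg/L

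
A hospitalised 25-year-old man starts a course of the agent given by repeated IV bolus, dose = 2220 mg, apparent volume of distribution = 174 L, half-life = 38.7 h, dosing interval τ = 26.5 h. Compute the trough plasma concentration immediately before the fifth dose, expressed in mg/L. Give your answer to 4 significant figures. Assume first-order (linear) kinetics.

C₀ per dose = Dose / Vd = 2220 / 174 = 12.76 mg/L
k = ln2 / t½ = 0.693147 / 38.7 = 0.01791 h⁻¹
Fraction remaining after one interval: r = e^(−kτ) = e^(−0.01791 × 26.5) = 0.6221
Before dose 5, 4 doses have been given (aged 1τ, 2τ, 3τ, 4τ).
C_trough = C₀ × (r + r² + … + r^4) = C₀ × r(1−r^4)/(1−r)
        = 12.76 × 0.6221 × (1 − 0.1498) / (1 − 0.6221) = 17.86 mg/L

17.86 mg/L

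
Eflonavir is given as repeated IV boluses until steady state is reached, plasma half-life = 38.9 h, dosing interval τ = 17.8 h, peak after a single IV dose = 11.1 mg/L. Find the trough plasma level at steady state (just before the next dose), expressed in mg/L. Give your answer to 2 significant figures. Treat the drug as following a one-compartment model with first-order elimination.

k = ln2 / t½ = 0.693147 / 38.9 = 0.01782 h⁻¹
e^(−kτ) = e^(−0.01782 × 17.8) = 0.7282
Accumulation ratio R = 1 / (1 − e^(−kτ)) = 1 / (1 − 0.7282) = 3.679
Steady-state trough = C₀ × R × e^(−kτ) = 11.1 × 3.679 × 0.7282 = 29.74 mg/L

30 mg/L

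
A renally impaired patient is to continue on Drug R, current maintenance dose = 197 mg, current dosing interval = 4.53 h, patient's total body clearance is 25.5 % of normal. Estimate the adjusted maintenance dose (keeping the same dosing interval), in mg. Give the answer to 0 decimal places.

To keep the same average steady-state level, dosing rate must scale with clearance.
CL ratio = 25.5 / 100 = 0.2550
New dose (same interval) = 197 × 0.2550 = 50.24 mg

50 mg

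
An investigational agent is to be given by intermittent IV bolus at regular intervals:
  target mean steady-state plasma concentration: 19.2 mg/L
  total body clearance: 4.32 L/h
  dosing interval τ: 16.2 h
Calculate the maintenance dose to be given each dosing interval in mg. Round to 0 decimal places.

At steady state, Dose/τ = Css × CL.
Dose = Css × CL × τ = 19.2 × 4.320 × 16.2 = 1344 mg

1344 mg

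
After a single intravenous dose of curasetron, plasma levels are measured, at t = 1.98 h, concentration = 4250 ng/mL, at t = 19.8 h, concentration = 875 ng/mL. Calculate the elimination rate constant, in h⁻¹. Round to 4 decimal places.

k = ln(C₁/C₂) / (t₂ − t₁) = ln(4250/875) / (19.8 − 1.98)
  = 1.580 / 17.82 = 0.08866 h⁻¹

0.0887 h⁻¹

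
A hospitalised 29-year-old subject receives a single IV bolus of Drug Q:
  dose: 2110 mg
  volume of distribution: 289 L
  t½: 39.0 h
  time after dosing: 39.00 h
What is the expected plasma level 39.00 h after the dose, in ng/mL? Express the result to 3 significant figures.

3650 ng/mL

C₀ = Dose / Vd = 2110 / 289 = 7.301 mg/L
k = ln2 / t½ = 0.693147 / 39.0 = 0.01777 h⁻¹
t / t½ = 39.00 / 39.0 = 1 half-lives
C = C₀ × (1/2)^1 = 7.301 × 0.5000 = 3.651 mg/L
Convert: 3.651 mg/L × 1000 = 3651 ng/mL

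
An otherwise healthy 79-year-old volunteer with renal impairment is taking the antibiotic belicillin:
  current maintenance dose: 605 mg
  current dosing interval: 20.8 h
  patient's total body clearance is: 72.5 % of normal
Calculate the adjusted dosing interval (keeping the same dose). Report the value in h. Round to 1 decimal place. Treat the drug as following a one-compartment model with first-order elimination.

28.7 h

To keep the same average steady-state level, dosing rate must scale with clearance.
CL ratio = 72.5 / 100 = 0.7250
New interval (same dose) = 20.8 / 0.7250 = 28.69 h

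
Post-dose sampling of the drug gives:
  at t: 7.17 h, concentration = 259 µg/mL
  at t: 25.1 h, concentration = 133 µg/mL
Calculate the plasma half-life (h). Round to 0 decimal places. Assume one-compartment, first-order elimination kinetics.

k = ln(C₁/C₂) / (t₂ − t₁) = ln(259/133) / (25.1 − 7.17)
  = 0.6665 / 17.93 = 0.03717 h⁻¹
t½ = ln2 / k = 0.693147 / 0.03717 = 18.65 h

19 h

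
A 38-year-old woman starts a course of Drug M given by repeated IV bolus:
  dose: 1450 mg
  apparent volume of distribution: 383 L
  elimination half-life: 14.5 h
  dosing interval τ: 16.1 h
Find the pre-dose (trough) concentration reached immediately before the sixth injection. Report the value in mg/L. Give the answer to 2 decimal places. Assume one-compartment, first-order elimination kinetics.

3.20 mg/L

C₀ per dose = Dose / Vd = 1450 / 383 = 3.786 mg/L
k = ln2 / t½ = 0.693147 / 14.5 = 0.04780 h⁻¹
Fraction remaining after one interval: r = e^(−kτ) = e^(−0.04780 × 16.1) = 0.4632
Before dose 6, 5 doses have been given (aged 1τ, 2τ, 3τ, 4τ, 5τ).
C_trough = C₀ × (r + r² + … + r^5) = C₀ × r(1−r^5)/(1−r)
        = 3.786 × 0.4632 × (1 − 0.02132) / (1 − 0.4632) = 3.197 mg/L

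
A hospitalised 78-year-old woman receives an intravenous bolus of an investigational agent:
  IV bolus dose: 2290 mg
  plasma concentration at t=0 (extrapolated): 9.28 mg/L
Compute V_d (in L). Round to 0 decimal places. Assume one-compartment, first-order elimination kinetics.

247 L

Vd = Dose / C₀ = 2290 / 9.28 = 246.8 L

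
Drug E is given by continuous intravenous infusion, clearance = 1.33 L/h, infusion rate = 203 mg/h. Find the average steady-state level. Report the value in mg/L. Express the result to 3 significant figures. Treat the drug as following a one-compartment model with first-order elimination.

At steady state Css = R₀ / CL = 203 / 1.330 = 152.6 mg/L

153 mg/L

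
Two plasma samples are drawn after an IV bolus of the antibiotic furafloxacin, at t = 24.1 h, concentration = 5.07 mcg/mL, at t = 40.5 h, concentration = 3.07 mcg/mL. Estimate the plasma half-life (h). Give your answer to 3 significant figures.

22.7 h

k = ln(C₁/C₂) / (t₂ − t₁) = ln(5.07/3.07) / (40.5 − 24.1)
  = 0.5017 / 16.40 = 0.03059 h⁻¹
t½ = ln2 / k = 0.693147 / 0.03059 = 22.66 h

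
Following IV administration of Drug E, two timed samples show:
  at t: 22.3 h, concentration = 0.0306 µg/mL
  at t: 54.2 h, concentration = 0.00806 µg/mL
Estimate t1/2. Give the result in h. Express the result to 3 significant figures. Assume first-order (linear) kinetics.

16.6 h

k = ln(C₁/C₂) / (t₂ − t₁) = ln(0.0306/0.00806) / (54.2 − 22.3)
  = 1.334 / 31.90 = 0.04182 h⁻¹
t½ = ln2 / k = 0.693147 / 0.04182 = 16.57 h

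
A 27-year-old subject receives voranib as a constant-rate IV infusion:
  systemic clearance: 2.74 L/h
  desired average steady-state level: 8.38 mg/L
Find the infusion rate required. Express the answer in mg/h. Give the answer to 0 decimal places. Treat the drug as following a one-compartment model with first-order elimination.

23 mg/h

At steady state, infusion rate R₀ = Css × CL = 8.38 × 2.740 = 22.96 mg/h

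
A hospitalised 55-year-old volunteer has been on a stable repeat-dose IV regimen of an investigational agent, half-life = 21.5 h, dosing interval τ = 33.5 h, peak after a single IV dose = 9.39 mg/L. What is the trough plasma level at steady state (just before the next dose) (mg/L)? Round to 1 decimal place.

4.8 mg/L

k = ln2 / t½ = 0.693147 / 21.5 = 0.03224 h⁻¹
e^(−kτ) = e^(−0.03224 × 33.5) = 0.3396
Accumulation ratio R = 1 / (1 − e^(−kτ)) = 1 / (1 − 0.3396) = 1.514
Steady-state trough = C₀ × R × e^(−kτ) = 9.39 × 1.514 × 0.3396 = 4.828 mg/L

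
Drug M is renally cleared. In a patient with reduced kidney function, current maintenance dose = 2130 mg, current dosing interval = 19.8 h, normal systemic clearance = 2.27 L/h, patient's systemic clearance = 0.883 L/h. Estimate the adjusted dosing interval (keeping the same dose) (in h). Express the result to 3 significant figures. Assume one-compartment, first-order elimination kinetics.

To keep the same average steady-state level, dosing rate must scale with clearance.
CL ratio = 0.883 / 2.27 = 0.3890
New interval (same dose) = 19.8 / 0.3890 = 50.90 h

50.9 h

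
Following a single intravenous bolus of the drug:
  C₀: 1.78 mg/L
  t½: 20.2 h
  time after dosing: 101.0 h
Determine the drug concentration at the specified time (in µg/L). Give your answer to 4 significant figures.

55.63 µg/L

k = ln2 / t½ = 0.693147 / 20.2 = 0.03431 h⁻¹
t / t½ = 101.0 / 20.2 = 5 half-lives
C = C₀ × (1/2)^5 = 1.780 × 0.03125 = 0.05563 mg/L
Convert: 0.05563 mg/L × 1000 = 55.63 µg/L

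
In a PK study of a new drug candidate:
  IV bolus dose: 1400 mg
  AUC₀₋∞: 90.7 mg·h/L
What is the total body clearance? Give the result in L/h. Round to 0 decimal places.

CL = Dose / AUC = 1400 / 90.7 = 15.44 L/h

15 L/h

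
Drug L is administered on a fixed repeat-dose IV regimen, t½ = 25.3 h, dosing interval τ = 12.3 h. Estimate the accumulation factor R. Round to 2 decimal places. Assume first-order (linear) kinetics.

k = ln2 / t½ = 0.693147 / 25.3 = 0.02740 h⁻¹
e^(−kτ) = e^(−0.02740 × 12.3) = 0.7139
Accumulation ratio R = 1 / (1 − e^(−kτ)) = 1 / (1 − 0.7139) = 3.495

3.50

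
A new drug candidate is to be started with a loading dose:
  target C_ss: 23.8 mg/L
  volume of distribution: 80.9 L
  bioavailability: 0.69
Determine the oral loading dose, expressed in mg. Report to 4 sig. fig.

LD = Css × Vd / F = 23.8 × 80.9 / 0.69 = 2790 mg

2790 mg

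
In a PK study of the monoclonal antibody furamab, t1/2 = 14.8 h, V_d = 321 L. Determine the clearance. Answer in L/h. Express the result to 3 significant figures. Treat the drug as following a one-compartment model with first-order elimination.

k = ln2 / t½ = 0.693147 / 14.8 = 0.04683 h⁻¹
CL = k × Vd = 0.04683 × 321 = 15.03 L/h

15.0 L/h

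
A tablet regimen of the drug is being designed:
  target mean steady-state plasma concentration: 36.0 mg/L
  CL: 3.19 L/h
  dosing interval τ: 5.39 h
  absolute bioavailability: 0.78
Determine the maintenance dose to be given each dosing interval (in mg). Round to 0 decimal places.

794 mg

At steady state, F × (Dose/τ) = Css × CL.
Dose = Css × CL × τ / F = 36.0 × 3.190 × 5.39 / 0.78 = 793.6 mg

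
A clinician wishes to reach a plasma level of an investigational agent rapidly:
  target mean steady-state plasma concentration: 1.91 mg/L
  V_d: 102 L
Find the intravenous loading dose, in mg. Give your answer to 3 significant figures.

LD = Css × Vd = 1.91 × 102 = 194.8 mg

195 mg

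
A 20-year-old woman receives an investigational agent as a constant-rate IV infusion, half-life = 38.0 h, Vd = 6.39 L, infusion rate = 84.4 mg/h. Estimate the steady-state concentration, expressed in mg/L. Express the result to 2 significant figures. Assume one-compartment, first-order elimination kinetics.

k = ln2 / t½ = 0.693147 / 38.0 = 0.01824 h⁻¹
CL = k × Vd = 0.01824 × 6.39 = 0.1166 L/h
At steady state Css = R₀ / CL = 84.4 / 0.1166 = 723.8 mg/L

720 mg/L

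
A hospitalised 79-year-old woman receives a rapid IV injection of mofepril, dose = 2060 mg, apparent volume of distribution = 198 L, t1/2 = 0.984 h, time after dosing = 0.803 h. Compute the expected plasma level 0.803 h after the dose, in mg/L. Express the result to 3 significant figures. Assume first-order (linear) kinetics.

5.91 mg/L

C₀ = Dose / Vd = 2060 / 198 = 10.40 mg/L
k = ln2 / t½ = 0.693147 / 0.984 = 0.7044 h⁻¹
C = C₀ · e^(−k·t) = 10.40 × e^(−0.7044 × 0.803)
  = 10.40 × 0.5680 = 5.907 mg/L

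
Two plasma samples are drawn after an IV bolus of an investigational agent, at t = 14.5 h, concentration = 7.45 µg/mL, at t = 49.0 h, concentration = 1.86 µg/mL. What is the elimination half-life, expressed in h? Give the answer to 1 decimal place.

17.2 h

k = ln(C₁/C₂) / (t₂ − t₁) = ln(7.45/1.86) / (49.0 − 14.5)
  = 1.388 / 34.50 = 0.04023 h⁻¹
t½ = ln2 / k = 0.693147 / 0.04023 = 17.23 h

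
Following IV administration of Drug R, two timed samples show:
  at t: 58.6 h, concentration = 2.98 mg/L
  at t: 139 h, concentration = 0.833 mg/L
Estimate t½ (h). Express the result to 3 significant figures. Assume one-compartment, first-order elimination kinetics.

k = ln(C₁/C₂) / (t₂ − t₁) = ln(2.98/0.833) / (139 − 58.6)
  = 1.275 / 80.40 = 0.01586 h⁻¹
t½ = ln2 / k = 0.693147 / 0.01586 = 43.70 h

43.7 h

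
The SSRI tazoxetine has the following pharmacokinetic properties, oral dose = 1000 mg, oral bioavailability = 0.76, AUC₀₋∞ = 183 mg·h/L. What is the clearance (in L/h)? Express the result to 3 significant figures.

CL = F·Dose / AUC = 0.76 × 1000 / 183 = 4.153 L/h

4.15 L/h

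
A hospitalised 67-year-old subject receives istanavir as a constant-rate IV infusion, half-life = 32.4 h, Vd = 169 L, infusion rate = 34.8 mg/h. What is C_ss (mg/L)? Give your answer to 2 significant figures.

k = ln2 / t½ = 0.693147 / 32.4 = 0.02139 h⁻¹
CL = k × Vd = 0.02139 × 169 = 3.615 L/h
At steady state Css = R₀ / CL = 34.8 / 3.615 = 9.627 mg/L

9.6 mg/L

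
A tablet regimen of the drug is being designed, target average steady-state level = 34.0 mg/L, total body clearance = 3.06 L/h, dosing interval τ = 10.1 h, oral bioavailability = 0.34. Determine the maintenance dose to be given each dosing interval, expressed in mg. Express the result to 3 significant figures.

3090 mg

At steady state, F × (Dose/τ) = Css × CL.
Dose = Css × CL × τ / F = 34.0 × 3.060 × 10.1 / 0.34 = 3091 mg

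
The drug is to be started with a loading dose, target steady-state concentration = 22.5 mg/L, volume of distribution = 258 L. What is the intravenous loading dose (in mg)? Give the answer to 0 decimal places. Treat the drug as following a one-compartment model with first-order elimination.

LD = Css × Vd = 22.5 × 258 = 5805 mg

5805 mg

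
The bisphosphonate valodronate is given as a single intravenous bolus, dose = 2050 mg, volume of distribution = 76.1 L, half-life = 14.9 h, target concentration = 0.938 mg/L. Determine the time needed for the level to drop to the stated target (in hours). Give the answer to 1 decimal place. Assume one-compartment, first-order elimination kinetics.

72.2 h

C₀ = Dose / Vd = 2050 / 76.1 = 26.94 mg/L
k = ln2 / t½ = 0.693147 / 14.9 = 0.04652 h⁻¹
t = ln(C₀ / C) / k = ln(26.94 / 0.938) / 0.04652
  = ln(28.72) / 0.04652 = 3.358 / 0.04652 = 72.18 h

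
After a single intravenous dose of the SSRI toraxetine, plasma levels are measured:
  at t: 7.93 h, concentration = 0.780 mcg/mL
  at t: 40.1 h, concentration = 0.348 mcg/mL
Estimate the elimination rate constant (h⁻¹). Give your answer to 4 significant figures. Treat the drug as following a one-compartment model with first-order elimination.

0.02509 h⁻¹

k = ln(C₁/C₂) / (t₂ − t₁) = ln(0.780/0.348) / (40.1 − 7.93)
  = 0.8071 / 32.17 = 0.02509 h⁻¹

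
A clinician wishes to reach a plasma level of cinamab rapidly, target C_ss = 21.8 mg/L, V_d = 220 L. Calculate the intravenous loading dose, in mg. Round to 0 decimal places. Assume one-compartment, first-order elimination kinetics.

LD = Css × Vd = 21.8 × 220 = 4796 mg

4796 mg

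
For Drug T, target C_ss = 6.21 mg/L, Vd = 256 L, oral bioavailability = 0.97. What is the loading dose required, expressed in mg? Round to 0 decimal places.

LD = Css × Vd / F = 6.21 × 256 / 0.97 = 1639 mg

1639 mg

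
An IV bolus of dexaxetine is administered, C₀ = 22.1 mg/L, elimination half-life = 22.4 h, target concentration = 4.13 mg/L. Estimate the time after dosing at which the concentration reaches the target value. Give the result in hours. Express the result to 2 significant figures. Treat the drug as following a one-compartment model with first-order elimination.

54 h

k = ln2 / t½ = 0.693147 / 22.4 = 0.03094 h⁻¹
t = ln(C₀ / C) / k = ln(22.10 / 4.13) / 0.03094
  = ln(5.351) / 0.03094 = 1.677 / 0.03094 = 54.20 h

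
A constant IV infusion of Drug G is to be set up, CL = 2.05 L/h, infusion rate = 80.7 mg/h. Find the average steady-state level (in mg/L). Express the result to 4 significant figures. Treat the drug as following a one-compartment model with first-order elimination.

At steady state Css = R₀ / CL = 80.7 / 2.050 = 39.37 mg/L

39.37 mg/L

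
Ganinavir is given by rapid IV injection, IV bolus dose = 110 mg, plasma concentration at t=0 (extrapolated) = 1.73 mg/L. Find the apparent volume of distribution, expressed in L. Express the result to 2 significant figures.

Vd = Dose / C₀ = 110.0 / 1.73 = 63.58 L

64 L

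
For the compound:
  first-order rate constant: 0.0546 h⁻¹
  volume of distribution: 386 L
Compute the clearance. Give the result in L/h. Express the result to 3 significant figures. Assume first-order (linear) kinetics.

CL = k × Vd = 0.0546 × 386 = 21.08 L/h

21.1 L/h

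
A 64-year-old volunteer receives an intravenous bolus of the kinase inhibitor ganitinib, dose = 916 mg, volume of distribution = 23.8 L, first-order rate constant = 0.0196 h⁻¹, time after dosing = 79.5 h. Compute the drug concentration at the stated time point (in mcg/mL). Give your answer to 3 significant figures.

8.10 mcg/mL

C₀ = Dose / Vd = 916.0 / 23.8 = 38.49 mg/L
C = C₀ · e^(−k·t) = 38.49 × e^(−0.01960 × 79.5)
  = 38.49 × 0.2105 = 8.102 mg/L
(8.102 mg/L = 8.102 mcg/mL)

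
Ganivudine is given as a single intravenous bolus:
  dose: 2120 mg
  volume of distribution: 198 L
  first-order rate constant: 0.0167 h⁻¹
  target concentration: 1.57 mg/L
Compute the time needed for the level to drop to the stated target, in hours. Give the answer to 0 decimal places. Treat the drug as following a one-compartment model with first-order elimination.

115 h

C₀ = Dose / Vd = 2120 / 198 = 10.71 mg/L
t = ln(C₀ / C) / k = ln(10.71 / 1.57) / 0.01670
  = ln(6.822) / 0.01670 = 1.920 / 0.01670 = 115.0 h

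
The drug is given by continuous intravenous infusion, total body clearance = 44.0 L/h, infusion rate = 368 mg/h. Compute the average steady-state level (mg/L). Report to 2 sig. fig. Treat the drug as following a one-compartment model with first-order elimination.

At steady state Css = R₀ / CL = 368 / 44.00 = 8.364 mg/L

8.4 mg/L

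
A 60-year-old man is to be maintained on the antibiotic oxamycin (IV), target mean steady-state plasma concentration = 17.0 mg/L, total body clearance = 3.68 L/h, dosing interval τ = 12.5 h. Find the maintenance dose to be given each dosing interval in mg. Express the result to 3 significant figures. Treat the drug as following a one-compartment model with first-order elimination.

At steady state, Dose/τ = Css × CL.
Dose = Css × CL × τ = 17.0 × 3.680 × 12.5 = 782.0 mg

782 mg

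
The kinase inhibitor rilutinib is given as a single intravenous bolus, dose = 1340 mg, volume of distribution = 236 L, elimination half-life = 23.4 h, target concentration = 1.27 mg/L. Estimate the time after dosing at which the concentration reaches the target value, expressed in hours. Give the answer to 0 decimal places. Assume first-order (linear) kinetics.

C₀ = Dose / Vd = 1340 / 236 = 5.678 mg/L
k = ln2 / t½ = 0.693147 / 23.4 = 0.02962 h⁻¹
t = ln(C₀ / C) / k = ln(5.678 / 1.27) / 0.02962
  = ln(4.471) / 0.02962 = 1.498 / 0.02962 = 50.57 h

51 h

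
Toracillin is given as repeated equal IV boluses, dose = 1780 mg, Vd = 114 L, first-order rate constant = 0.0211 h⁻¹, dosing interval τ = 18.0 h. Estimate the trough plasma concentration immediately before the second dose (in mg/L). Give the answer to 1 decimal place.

C₀ per dose = Dose / Vd = 1780 / 114 = 15.61 mg/L
Fraction remaining after one interval: r = e^(−kτ) = e^(−0.02110 × 18.0) = 0.6840
Before dose 2, 1 dose has been given (aged 1τ).
C_trough = C₀ × r = 15.61 × 0.6840 = 10.68 mg/L

10.7 mg/L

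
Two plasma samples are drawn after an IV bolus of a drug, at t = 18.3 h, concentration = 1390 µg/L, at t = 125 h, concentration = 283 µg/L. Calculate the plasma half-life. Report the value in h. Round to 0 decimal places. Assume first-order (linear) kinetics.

46 h

k = ln(C₁/C₂) / (t₂ − t₁) = ln(1390/283) / (125 − 18.3)
  = 1.592 / 106.7 = 0.01492 h⁻¹
t½ = ln2 / k = 0.693147 / 0.01492 = 46.46 h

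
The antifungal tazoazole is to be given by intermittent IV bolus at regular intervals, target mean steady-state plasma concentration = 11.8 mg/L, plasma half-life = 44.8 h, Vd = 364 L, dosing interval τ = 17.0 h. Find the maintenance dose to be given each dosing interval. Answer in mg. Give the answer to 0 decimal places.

1130 mg

k = ln2 / t½ = 0.693147 / 44.8 = 0.01547 h⁻¹
CL = k × Vd = 0.01547 × 364 = 5.631 L/h
At steady state, Dose/τ = Css × CL.
Dose = Css × CL × τ = 11.8 × 5.631 × 17.0 = 1130 mg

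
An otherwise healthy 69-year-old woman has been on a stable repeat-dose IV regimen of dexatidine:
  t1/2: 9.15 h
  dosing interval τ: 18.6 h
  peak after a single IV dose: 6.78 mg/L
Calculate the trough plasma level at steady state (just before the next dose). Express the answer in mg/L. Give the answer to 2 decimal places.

k = ln2 / t½ = 0.693147 / 9.15 = 0.07575 h⁻¹
e^(−kτ) = e^(−0.07575 × 18.6) = 0.2444
Accumulation ratio R = 1 / (1 − e^(−kτ)) = 1 / (1 − 0.2444) = 1.323
Steady-state trough = C₀ × R × e^(−kτ) = 6.78 × 1.323 × 0.2444 = 2.192 mg/L

2.19 mg/L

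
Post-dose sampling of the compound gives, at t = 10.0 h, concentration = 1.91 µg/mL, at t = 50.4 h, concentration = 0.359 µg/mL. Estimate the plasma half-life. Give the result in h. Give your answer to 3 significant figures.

16.8 h

k = ln(C₁/C₂) / (t₂ − t₁) = ln(1.91/0.359) / (50.4 − 10.0)
  = 1.672 / 40.40 = 0.04139 h⁻¹
t½ = ln2 / k = 0.693147 / 0.04139 = 16.75 h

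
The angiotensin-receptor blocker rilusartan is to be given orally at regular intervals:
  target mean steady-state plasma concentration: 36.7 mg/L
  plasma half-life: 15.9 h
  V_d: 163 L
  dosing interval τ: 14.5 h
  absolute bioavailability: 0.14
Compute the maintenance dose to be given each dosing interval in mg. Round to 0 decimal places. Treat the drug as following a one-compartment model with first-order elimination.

k = ln2 / t½ = 0.693147 / 15.9 = 0.04359 h⁻¹
CL = k × Vd = 0.04359 × 163 = 7.105 L/h
At steady state, F × (Dose/τ) = Css × CL.
Dose = Css × CL × τ / F = 36.7 × 7.105 × 14.5 / 0.14 = 27010 mg

27010 mg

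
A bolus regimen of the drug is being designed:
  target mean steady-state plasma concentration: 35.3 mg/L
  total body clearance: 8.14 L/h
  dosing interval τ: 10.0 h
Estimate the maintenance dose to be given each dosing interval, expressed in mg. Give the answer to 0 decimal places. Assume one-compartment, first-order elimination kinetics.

At steady state, Dose/τ = Css × CL.
Dose = Css × CL × τ = 35.3 × 8.140 × 10.0 = 2873 mg

2873 mg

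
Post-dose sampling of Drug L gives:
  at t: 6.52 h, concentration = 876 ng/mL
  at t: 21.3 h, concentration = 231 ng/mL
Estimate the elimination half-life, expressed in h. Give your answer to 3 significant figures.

7.69 h

k = ln(C₁/C₂) / (t₂ − t₁) = ln(876/231) / (21.3 − 6.52)
  = 1.333 / 14.78 = 0.09019 h⁻¹
t½ = ln2 / k = 0.693147 / 0.09019 = 7.685 h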